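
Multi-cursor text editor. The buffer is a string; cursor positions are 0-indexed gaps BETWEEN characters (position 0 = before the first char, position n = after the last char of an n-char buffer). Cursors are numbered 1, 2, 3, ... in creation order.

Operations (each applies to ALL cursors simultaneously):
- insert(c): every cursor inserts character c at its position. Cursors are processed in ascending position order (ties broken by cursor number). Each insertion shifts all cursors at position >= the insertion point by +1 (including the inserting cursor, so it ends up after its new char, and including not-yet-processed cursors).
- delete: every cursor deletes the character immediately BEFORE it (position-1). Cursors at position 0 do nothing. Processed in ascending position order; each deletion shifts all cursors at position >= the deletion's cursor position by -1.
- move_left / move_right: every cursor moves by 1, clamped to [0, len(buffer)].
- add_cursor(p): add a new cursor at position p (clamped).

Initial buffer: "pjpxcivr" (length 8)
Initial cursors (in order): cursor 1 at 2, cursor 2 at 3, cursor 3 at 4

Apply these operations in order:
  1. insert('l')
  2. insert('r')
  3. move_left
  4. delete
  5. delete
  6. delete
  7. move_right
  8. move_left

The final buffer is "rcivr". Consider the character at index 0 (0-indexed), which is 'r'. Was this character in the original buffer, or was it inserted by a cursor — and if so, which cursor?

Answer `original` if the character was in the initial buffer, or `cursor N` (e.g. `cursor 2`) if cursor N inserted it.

After op 1 (insert('l')): buffer="pjlplxlcivr" (len 11), cursors c1@3 c2@5 c3@7, authorship ..1.2.3....
After op 2 (insert('r')): buffer="pjlrplrxlrcivr" (len 14), cursors c1@4 c2@7 c3@10, authorship ..11.22.33....
After op 3 (move_left): buffer="pjlrplrxlrcivr" (len 14), cursors c1@3 c2@6 c3@9, authorship ..11.22.33....
After op 4 (delete): buffer="pjrprxrcivr" (len 11), cursors c1@2 c2@4 c3@6, authorship ..1.2.3....
After op 5 (delete): buffer="prrrcivr" (len 8), cursors c1@1 c2@2 c3@3, authorship .123....
After op 6 (delete): buffer="rcivr" (len 5), cursors c1@0 c2@0 c3@0, authorship 3....
After op 7 (move_right): buffer="rcivr" (len 5), cursors c1@1 c2@1 c3@1, authorship 3....
After op 8 (move_left): buffer="rcivr" (len 5), cursors c1@0 c2@0 c3@0, authorship 3....
Authorship (.=original, N=cursor N): 3 . . . .
Index 0: author = 3

Answer: cursor 3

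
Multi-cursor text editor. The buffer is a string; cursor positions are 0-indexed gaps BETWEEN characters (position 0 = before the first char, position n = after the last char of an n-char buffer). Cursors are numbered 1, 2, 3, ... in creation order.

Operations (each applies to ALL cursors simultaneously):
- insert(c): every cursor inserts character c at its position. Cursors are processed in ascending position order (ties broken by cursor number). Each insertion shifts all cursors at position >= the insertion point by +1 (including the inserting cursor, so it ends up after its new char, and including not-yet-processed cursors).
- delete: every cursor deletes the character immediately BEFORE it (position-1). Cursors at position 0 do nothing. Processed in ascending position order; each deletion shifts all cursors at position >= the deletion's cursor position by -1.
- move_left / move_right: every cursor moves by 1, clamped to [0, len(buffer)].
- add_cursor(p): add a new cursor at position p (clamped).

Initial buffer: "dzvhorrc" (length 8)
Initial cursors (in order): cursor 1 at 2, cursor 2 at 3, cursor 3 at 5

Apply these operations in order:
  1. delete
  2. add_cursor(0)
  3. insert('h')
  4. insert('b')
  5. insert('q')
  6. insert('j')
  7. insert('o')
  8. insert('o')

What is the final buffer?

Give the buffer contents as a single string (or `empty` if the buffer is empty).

After op 1 (delete): buffer="dhrrc" (len 5), cursors c1@1 c2@1 c3@2, authorship .....
After op 2 (add_cursor(0)): buffer="dhrrc" (len 5), cursors c4@0 c1@1 c2@1 c3@2, authorship .....
After op 3 (insert('h')): buffer="hdhhhhrrc" (len 9), cursors c4@1 c1@4 c2@4 c3@6, authorship 4.12.3...
After op 4 (insert('b')): buffer="hbdhhbbhhbrrc" (len 13), cursors c4@2 c1@7 c2@7 c3@10, authorship 44.1212.33...
After op 5 (insert('q')): buffer="hbqdhhbbqqhhbqrrc" (len 17), cursors c4@3 c1@10 c2@10 c3@14, authorship 444.121212.333...
After op 6 (insert('j')): buffer="hbqjdhhbbqqjjhhbqjrrc" (len 21), cursors c4@4 c1@13 c2@13 c3@18, authorship 4444.12121212.3333...
After op 7 (insert('o')): buffer="hbqjodhhbbqqjjoohhbqjorrc" (len 25), cursors c4@5 c1@16 c2@16 c3@22, authorship 44444.1212121212.33333...
After op 8 (insert('o')): buffer="hbqjoodhhbbqqjjoooohhbqjoorrc" (len 29), cursors c4@6 c1@19 c2@19 c3@26, authorship 444444.121212121212.333333...

Answer: hbqjoodhhbbqqjjoooohhbqjoorrc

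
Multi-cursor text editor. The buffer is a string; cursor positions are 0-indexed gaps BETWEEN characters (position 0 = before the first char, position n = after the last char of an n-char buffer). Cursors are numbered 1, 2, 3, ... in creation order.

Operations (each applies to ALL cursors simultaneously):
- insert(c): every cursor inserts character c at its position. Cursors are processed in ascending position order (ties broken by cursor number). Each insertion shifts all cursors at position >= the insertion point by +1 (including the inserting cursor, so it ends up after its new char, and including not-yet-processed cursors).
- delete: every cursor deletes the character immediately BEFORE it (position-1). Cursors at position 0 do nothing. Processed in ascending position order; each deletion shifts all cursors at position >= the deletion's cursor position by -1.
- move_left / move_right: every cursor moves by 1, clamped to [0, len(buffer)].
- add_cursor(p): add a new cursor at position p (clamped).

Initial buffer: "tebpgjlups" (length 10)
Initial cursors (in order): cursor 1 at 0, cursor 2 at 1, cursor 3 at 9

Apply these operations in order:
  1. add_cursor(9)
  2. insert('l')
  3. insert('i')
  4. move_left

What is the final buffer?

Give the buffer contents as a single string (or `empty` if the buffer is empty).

After op 1 (add_cursor(9)): buffer="tebpgjlups" (len 10), cursors c1@0 c2@1 c3@9 c4@9, authorship ..........
After op 2 (insert('l')): buffer="ltlebpgjluplls" (len 14), cursors c1@1 c2@3 c3@13 c4@13, authorship 1.2........34.
After op 3 (insert('i')): buffer="litliebpgjluplliis" (len 18), cursors c1@2 c2@5 c3@17 c4@17, authorship 11.22........3434.
After op 4 (move_left): buffer="litliebpgjluplliis" (len 18), cursors c1@1 c2@4 c3@16 c4@16, authorship 11.22........3434.

Answer: litliebpgjluplliis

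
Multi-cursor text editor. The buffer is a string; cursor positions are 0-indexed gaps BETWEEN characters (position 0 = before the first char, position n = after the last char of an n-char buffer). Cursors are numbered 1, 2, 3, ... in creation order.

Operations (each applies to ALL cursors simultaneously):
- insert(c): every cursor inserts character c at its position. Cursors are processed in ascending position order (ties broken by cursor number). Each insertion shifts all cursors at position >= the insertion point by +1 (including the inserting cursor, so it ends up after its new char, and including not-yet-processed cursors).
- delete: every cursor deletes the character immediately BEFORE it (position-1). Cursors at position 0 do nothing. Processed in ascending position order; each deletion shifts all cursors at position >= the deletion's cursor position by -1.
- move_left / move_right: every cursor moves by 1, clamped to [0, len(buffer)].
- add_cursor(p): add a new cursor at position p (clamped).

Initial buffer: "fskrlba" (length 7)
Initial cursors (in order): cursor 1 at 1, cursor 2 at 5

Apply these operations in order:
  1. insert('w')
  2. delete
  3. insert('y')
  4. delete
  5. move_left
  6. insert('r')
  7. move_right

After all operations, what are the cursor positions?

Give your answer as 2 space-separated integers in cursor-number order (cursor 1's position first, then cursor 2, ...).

Answer: 2 7

Derivation:
After op 1 (insert('w')): buffer="fwskrlwba" (len 9), cursors c1@2 c2@7, authorship .1....2..
After op 2 (delete): buffer="fskrlba" (len 7), cursors c1@1 c2@5, authorship .......
After op 3 (insert('y')): buffer="fyskrlyba" (len 9), cursors c1@2 c2@7, authorship .1....2..
After op 4 (delete): buffer="fskrlba" (len 7), cursors c1@1 c2@5, authorship .......
After op 5 (move_left): buffer="fskrlba" (len 7), cursors c1@0 c2@4, authorship .......
After op 6 (insert('r')): buffer="rfskrrlba" (len 9), cursors c1@1 c2@6, authorship 1....2...
After op 7 (move_right): buffer="rfskrrlba" (len 9), cursors c1@2 c2@7, authorship 1....2...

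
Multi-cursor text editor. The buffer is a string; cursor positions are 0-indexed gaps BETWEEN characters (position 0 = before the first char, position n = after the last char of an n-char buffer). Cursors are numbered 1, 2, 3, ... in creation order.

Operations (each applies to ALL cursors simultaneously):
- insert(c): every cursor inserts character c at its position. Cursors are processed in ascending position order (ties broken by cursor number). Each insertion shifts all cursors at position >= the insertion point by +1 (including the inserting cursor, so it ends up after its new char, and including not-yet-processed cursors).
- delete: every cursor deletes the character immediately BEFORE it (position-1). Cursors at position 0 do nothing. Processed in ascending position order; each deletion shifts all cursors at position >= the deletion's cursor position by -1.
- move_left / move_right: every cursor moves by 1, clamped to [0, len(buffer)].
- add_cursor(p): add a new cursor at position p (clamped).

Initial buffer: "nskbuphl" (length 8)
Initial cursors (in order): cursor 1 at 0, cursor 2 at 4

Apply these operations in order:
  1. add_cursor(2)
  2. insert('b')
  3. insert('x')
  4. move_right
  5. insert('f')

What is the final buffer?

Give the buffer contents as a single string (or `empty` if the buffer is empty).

After op 1 (add_cursor(2)): buffer="nskbuphl" (len 8), cursors c1@0 c3@2 c2@4, authorship ........
After op 2 (insert('b')): buffer="bnsbkbbuphl" (len 11), cursors c1@1 c3@4 c2@7, authorship 1..3..2....
After op 3 (insert('x')): buffer="bxnsbxkbbxuphl" (len 14), cursors c1@2 c3@6 c2@10, authorship 11..33..22....
After op 4 (move_right): buffer="bxnsbxkbbxuphl" (len 14), cursors c1@3 c3@7 c2@11, authorship 11..33..22....
After op 5 (insert('f')): buffer="bxnfsbxkfbbxufphl" (len 17), cursors c1@4 c3@9 c2@14, authorship 11.1.33.3.22.2...

Answer: bxnfsbxkfbbxufphl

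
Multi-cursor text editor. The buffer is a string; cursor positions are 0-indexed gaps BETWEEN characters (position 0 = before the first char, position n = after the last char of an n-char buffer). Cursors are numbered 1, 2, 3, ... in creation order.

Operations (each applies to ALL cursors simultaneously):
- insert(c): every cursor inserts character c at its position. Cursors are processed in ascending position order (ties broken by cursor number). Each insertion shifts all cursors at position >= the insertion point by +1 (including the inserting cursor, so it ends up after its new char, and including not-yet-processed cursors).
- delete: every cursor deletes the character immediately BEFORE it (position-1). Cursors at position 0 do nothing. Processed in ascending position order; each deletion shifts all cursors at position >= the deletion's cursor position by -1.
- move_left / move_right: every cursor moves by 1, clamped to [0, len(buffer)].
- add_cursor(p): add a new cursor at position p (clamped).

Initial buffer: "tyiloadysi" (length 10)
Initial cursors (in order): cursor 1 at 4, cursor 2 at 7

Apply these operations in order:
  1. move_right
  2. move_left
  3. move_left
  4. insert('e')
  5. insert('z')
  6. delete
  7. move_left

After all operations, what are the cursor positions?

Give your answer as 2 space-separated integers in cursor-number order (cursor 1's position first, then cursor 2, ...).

After op 1 (move_right): buffer="tyiloadysi" (len 10), cursors c1@5 c2@8, authorship ..........
After op 2 (move_left): buffer="tyiloadysi" (len 10), cursors c1@4 c2@7, authorship ..........
After op 3 (move_left): buffer="tyiloadysi" (len 10), cursors c1@3 c2@6, authorship ..........
After op 4 (insert('e')): buffer="tyieloaedysi" (len 12), cursors c1@4 c2@8, authorship ...1...2....
After op 5 (insert('z')): buffer="tyiezloaezdysi" (len 14), cursors c1@5 c2@10, authorship ...11...22....
After op 6 (delete): buffer="tyieloaedysi" (len 12), cursors c1@4 c2@8, authorship ...1...2....
After op 7 (move_left): buffer="tyieloaedysi" (len 12), cursors c1@3 c2@7, authorship ...1...2....

Answer: 3 7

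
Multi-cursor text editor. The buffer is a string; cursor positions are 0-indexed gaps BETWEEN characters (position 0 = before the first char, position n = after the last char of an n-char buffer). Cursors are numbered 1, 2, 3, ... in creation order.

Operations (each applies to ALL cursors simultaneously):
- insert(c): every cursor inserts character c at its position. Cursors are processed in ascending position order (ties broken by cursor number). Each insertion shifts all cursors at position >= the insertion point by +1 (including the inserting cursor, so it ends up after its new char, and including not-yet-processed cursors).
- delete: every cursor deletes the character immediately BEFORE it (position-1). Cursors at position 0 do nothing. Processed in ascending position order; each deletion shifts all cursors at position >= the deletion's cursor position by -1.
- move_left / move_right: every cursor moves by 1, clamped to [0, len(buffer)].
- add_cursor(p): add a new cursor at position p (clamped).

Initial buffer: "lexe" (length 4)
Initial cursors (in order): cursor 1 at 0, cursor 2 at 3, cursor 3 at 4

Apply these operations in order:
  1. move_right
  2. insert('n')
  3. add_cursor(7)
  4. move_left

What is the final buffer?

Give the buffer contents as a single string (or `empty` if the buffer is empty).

Answer: lnexenn

Derivation:
After op 1 (move_right): buffer="lexe" (len 4), cursors c1@1 c2@4 c3@4, authorship ....
After op 2 (insert('n')): buffer="lnexenn" (len 7), cursors c1@2 c2@7 c3@7, authorship .1...23
After op 3 (add_cursor(7)): buffer="lnexenn" (len 7), cursors c1@2 c2@7 c3@7 c4@7, authorship .1...23
After op 4 (move_left): buffer="lnexenn" (len 7), cursors c1@1 c2@6 c3@6 c4@6, authorship .1...23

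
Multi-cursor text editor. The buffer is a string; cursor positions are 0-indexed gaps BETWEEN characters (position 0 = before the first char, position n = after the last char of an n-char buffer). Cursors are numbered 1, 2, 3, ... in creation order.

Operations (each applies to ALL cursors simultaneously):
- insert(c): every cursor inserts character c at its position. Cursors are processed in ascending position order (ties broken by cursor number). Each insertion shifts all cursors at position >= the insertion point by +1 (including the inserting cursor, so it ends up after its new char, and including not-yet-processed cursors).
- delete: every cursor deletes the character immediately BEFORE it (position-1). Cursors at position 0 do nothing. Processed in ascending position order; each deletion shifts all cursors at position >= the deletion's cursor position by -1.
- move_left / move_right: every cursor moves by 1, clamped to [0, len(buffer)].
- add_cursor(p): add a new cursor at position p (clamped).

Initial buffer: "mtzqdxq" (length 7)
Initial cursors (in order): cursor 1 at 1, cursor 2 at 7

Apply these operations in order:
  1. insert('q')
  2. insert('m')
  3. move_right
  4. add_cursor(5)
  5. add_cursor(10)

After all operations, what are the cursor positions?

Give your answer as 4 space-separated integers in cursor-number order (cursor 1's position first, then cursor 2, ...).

After op 1 (insert('q')): buffer="mqtzqdxqq" (len 9), cursors c1@2 c2@9, authorship .1......2
After op 2 (insert('m')): buffer="mqmtzqdxqqm" (len 11), cursors c1@3 c2@11, authorship .11......22
After op 3 (move_right): buffer="mqmtzqdxqqm" (len 11), cursors c1@4 c2@11, authorship .11......22
After op 4 (add_cursor(5)): buffer="mqmtzqdxqqm" (len 11), cursors c1@4 c3@5 c2@11, authorship .11......22
After op 5 (add_cursor(10)): buffer="mqmtzqdxqqm" (len 11), cursors c1@4 c3@5 c4@10 c2@11, authorship .11......22

Answer: 4 11 5 10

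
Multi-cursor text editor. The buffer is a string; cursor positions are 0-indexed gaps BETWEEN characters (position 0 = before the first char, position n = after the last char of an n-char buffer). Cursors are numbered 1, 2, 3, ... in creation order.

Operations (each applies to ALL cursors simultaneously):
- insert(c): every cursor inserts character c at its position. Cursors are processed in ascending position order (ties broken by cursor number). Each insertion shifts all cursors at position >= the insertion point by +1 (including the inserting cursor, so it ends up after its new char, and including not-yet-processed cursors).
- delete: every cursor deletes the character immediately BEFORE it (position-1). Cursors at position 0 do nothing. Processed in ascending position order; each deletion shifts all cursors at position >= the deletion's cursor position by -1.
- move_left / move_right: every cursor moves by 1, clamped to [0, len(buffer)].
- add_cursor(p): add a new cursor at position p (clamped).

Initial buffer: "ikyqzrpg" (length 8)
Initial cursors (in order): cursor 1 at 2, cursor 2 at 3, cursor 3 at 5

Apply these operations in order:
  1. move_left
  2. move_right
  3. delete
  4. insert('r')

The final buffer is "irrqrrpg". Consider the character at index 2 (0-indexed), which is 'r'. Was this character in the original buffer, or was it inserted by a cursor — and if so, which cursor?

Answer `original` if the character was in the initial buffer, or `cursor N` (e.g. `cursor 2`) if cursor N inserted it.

Answer: cursor 2

Derivation:
After op 1 (move_left): buffer="ikyqzrpg" (len 8), cursors c1@1 c2@2 c3@4, authorship ........
After op 2 (move_right): buffer="ikyqzrpg" (len 8), cursors c1@2 c2@3 c3@5, authorship ........
After op 3 (delete): buffer="iqrpg" (len 5), cursors c1@1 c2@1 c3@2, authorship .....
After op 4 (insert('r')): buffer="irrqrrpg" (len 8), cursors c1@3 c2@3 c3@5, authorship .12.3...
Authorship (.=original, N=cursor N): . 1 2 . 3 . . .
Index 2: author = 2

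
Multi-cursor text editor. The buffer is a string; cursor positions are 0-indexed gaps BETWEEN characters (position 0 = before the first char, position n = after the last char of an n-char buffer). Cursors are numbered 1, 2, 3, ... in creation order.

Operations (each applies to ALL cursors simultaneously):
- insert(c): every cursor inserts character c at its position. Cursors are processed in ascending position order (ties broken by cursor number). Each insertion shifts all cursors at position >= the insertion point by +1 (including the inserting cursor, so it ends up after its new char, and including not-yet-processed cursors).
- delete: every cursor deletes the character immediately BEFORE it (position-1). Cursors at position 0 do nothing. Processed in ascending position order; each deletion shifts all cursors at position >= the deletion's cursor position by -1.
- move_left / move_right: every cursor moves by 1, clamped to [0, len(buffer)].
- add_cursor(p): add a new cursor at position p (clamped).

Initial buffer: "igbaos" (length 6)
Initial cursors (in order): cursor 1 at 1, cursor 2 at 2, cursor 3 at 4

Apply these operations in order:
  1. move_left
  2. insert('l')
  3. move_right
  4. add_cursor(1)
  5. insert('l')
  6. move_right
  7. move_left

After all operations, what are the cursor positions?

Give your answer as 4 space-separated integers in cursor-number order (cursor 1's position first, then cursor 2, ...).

After op 1 (move_left): buffer="igbaos" (len 6), cursors c1@0 c2@1 c3@3, authorship ......
After op 2 (insert('l')): buffer="lilgblaos" (len 9), cursors c1@1 c2@3 c3@6, authorship 1.2..3...
After op 3 (move_right): buffer="lilgblaos" (len 9), cursors c1@2 c2@4 c3@7, authorship 1.2..3...
After op 4 (add_cursor(1)): buffer="lilgblaos" (len 9), cursors c4@1 c1@2 c2@4 c3@7, authorship 1.2..3...
After op 5 (insert('l')): buffer="llillglblalos" (len 13), cursors c4@2 c1@4 c2@7 c3@11, authorship 14.12.2.3.3..
After op 6 (move_right): buffer="llillglblalos" (len 13), cursors c4@3 c1@5 c2@8 c3@12, authorship 14.12.2.3.3..
After op 7 (move_left): buffer="llillglblalos" (len 13), cursors c4@2 c1@4 c2@7 c3@11, authorship 14.12.2.3.3..

Answer: 4 7 11 2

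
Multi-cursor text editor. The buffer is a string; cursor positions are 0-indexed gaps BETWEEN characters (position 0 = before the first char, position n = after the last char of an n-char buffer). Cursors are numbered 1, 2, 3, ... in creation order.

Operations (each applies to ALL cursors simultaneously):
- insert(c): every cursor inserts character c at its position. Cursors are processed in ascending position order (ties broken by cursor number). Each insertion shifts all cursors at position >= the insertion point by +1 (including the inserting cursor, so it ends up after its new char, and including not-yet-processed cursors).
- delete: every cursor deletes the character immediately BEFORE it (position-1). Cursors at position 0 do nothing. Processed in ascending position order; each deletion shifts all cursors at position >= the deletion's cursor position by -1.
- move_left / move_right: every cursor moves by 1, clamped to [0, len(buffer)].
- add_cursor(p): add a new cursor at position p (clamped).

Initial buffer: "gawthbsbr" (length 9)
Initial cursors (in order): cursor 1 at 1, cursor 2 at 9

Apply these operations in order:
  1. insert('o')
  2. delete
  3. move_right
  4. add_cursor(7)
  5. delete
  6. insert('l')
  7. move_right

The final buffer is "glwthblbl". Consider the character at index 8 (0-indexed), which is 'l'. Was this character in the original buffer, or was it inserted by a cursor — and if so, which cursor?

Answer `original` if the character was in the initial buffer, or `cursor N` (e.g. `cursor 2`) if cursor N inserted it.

After op 1 (insert('o')): buffer="goawthbsbro" (len 11), cursors c1@2 c2@11, authorship .1........2
After op 2 (delete): buffer="gawthbsbr" (len 9), cursors c1@1 c2@9, authorship .........
After op 3 (move_right): buffer="gawthbsbr" (len 9), cursors c1@2 c2@9, authorship .........
After op 4 (add_cursor(7)): buffer="gawthbsbr" (len 9), cursors c1@2 c3@7 c2@9, authorship .........
After op 5 (delete): buffer="gwthbb" (len 6), cursors c1@1 c3@5 c2@6, authorship ......
After op 6 (insert('l')): buffer="glwthblbl" (len 9), cursors c1@2 c3@7 c2@9, authorship .1....3.2
After op 7 (move_right): buffer="glwthblbl" (len 9), cursors c1@3 c3@8 c2@9, authorship .1....3.2
Authorship (.=original, N=cursor N): . 1 . . . . 3 . 2
Index 8: author = 2

Answer: cursor 2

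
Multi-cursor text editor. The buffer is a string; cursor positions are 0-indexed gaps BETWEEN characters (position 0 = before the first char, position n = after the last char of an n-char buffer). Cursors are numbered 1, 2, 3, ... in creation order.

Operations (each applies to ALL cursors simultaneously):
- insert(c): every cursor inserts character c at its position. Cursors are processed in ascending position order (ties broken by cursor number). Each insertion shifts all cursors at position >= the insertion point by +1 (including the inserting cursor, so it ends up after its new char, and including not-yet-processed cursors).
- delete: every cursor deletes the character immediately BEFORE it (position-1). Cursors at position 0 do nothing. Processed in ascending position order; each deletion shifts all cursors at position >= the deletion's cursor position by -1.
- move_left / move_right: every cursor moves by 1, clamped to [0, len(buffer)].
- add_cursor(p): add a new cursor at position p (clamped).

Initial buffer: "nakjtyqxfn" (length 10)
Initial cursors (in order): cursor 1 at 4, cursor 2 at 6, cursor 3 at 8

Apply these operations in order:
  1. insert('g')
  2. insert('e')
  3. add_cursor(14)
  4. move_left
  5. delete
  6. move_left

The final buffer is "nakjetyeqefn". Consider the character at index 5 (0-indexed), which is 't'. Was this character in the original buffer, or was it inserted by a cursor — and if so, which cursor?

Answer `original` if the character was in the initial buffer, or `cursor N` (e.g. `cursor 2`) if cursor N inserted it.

After op 1 (insert('g')): buffer="nakjgtygqxgfn" (len 13), cursors c1@5 c2@8 c3@11, authorship ....1..2..3..
After op 2 (insert('e')): buffer="nakjgetygeqxgefn" (len 16), cursors c1@6 c2@10 c3@14, authorship ....11..22..33..
After op 3 (add_cursor(14)): buffer="nakjgetygeqxgefn" (len 16), cursors c1@6 c2@10 c3@14 c4@14, authorship ....11..22..33..
After op 4 (move_left): buffer="nakjgetygeqxgefn" (len 16), cursors c1@5 c2@9 c3@13 c4@13, authorship ....11..22..33..
After op 5 (delete): buffer="nakjetyeqefn" (len 12), cursors c1@4 c2@7 c3@9 c4@9, authorship ....1..2.3..
After op 6 (move_left): buffer="nakjetyeqefn" (len 12), cursors c1@3 c2@6 c3@8 c4@8, authorship ....1..2.3..
Authorship (.=original, N=cursor N): . . . . 1 . . 2 . 3 . .
Index 5: author = original

Answer: original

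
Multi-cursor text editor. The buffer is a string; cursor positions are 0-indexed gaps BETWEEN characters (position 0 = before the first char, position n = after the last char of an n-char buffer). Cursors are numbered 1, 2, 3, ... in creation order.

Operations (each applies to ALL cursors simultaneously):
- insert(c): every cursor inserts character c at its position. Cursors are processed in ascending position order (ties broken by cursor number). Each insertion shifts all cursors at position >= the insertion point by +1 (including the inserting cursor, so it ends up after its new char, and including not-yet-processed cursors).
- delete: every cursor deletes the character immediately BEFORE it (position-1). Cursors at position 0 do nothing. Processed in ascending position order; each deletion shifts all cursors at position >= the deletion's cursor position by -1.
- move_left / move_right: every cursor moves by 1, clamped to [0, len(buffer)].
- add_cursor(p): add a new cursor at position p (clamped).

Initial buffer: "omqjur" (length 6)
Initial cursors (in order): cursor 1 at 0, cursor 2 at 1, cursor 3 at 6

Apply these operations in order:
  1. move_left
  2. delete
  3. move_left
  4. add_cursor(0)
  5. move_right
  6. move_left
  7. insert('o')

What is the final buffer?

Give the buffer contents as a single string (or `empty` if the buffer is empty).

After op 1 (move_left): buffer="omqjur" (len 6), cursors c1@0 c2@0 c3@5, authorship ......
After op 2 (delete): buffer="omqjr" (len 5), cursors c1@0 c2@0 c3@4, authorship .....
After op 3 (move_left): buffer="omqjr" (len 5), cursors c1@0 c2@0 c3@3, authorship .....
After op 4 (add_cursor(0)): buffer="omqjr" (len 5), cursors c1@0 c2@0 c4@0 c3@3, authorship .....
After op 5 (move_right): buffer="omqjr" (len 5), cursors c1@1 c2@1 c4@1 c3@4, authorship .....
After op 6 (move_left): buffer="omqjr" (len 5), cursors c1@0 c2@0 c4@0 c3@3, authorship .....
After op 7 (insert('o')): buffer="oooomqojr" (len 9), cursors c1@3 c2@3 c4@3 c3@7, authorship 124...3..

Answer: oooomqojr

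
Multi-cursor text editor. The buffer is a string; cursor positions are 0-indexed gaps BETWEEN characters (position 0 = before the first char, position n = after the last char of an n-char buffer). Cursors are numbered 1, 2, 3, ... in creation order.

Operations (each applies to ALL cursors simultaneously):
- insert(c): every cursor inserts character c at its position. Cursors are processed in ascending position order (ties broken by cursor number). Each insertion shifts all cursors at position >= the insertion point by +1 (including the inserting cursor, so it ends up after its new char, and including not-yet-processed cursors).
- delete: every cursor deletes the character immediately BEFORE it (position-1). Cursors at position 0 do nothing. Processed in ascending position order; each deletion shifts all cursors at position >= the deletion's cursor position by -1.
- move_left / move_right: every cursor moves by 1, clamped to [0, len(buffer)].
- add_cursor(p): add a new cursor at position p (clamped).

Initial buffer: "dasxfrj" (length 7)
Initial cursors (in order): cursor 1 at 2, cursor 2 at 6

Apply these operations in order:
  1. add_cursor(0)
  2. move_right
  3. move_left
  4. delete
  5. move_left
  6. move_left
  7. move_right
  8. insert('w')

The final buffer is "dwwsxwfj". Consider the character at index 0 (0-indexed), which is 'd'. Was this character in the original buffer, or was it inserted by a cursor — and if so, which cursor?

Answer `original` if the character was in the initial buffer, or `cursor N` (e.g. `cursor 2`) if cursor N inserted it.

Answer: original

Derivation:
After op 1 (add_cursor(0)): buffer="dasxfrj" (len 7), cursors c3@0 c1@2 c2@6, authorship .......
After op 2 (move_right): buffer="dasxfrj" (len 7), cursors c3@1 c1@3 c2@7, authorship .......
After op 3 (move_left): buffer="dasxfrj" (len 7), cursors c3@0 c1@2 c2@6, authorship .......
After op 4 (delete): buffer="dsxfj" (len 5), cursors c3@0 c1@1 c2@4, authorship .....
After op 5 (move_left): buffer="dsxfj" (len 5), cursors c1@0 c3@0 c2@3, authorship .....
After op 6 (move_left): buffer="dsxfj" (len 5), cursors c1@0 c3@0 c2@2, authorship .....
After op 7 (move_right): buffer="dsxfj" (len 5), cursors c1@1 c3@1 c2@3, authorship .....
After op 8 (insert('w')): buffer="dwwsxwfj" (len 8), cursors c1@3 c3@3 c2@6, authorship .13..2..
Authorship (.=original, N=cursor N): . 1 3 . . 2 . .
Index 0: author = original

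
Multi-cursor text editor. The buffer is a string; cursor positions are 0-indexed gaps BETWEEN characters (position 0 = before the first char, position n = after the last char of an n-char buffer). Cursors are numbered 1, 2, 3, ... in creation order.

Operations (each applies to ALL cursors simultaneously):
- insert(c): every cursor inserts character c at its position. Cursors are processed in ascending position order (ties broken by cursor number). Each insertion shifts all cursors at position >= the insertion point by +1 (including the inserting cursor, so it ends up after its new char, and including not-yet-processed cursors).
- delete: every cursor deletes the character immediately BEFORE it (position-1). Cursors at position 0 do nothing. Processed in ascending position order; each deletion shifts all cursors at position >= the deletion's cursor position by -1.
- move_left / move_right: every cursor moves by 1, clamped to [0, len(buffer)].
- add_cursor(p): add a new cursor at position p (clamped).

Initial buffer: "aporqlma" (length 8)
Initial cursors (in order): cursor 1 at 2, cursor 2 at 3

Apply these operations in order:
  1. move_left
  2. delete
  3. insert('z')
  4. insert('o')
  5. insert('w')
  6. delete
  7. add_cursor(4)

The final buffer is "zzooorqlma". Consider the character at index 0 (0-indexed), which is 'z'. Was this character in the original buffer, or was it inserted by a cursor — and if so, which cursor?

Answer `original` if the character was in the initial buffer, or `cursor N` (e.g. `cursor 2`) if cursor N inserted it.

Answer: cursor 1

Derivation:
After op 1 (move_left): buffer="aporqlma" (len 8), cursors c1@1 c2@2, authorship ........
After op 2 (delete): buffer="orqlma" (len 6), cursors c1@0 c2@0, authorship ......
After op 3 (insert('z')): buffer="zzorqlma" (len 8), cursors c1@2 c2@2, authorship 12......
After op 4 (insert('o')): buffer="zzooorqlma" (len 10), cursors c1@4 c2@4, authorship 1212......
After op 5 (insert('w')): buffer="zzoowworqlma" (len 12), cursors c1@6 c2@6, authorship 121212......
After op 6 (delete): buffer="zzooorqlma" (len 10), cursors c1@4 c2@4, authorship 1212......
After op 7 (add_cursor(4)): buffer="zzooorqlma" (len 10), cursors c1@4 c2@4 c3@4, authorship 1212......
Authorship (.=original, N=cursor N): 1 2 1 2 . . . . . .
Index 0: author = 1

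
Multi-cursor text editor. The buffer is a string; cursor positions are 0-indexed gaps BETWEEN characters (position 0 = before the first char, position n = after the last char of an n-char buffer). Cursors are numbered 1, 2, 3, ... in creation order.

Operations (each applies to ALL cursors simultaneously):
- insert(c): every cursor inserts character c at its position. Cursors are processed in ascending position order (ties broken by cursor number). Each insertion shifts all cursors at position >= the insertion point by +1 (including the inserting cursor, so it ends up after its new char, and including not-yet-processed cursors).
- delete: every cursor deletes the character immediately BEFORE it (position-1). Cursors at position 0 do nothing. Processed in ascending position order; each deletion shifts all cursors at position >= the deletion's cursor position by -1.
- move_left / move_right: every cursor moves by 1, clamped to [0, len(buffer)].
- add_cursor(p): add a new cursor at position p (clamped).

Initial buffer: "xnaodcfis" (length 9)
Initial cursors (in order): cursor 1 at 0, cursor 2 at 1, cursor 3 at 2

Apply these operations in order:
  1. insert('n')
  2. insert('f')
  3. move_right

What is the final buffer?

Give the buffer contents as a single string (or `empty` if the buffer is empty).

Answer: nfxnfnnfaodcfis

Derivation:
After op 1 (insert('n')): buffer="nxnnnaodcfis" (len 12), cursors c1@1 c2@3 c3@5, authorship 1.2.3.......
After op 2 (insert('f')): buffer="nfxnfnnfaodcfis" (len 15), cursors c1@2 c2@5 c3@8, authorship 11.22.33.......
After op 3 (move_right): buffer="nfxnfnnfaodcfis" (len 15), cursors c1@3 c2@6 c3@9, authorship 11.22.33.......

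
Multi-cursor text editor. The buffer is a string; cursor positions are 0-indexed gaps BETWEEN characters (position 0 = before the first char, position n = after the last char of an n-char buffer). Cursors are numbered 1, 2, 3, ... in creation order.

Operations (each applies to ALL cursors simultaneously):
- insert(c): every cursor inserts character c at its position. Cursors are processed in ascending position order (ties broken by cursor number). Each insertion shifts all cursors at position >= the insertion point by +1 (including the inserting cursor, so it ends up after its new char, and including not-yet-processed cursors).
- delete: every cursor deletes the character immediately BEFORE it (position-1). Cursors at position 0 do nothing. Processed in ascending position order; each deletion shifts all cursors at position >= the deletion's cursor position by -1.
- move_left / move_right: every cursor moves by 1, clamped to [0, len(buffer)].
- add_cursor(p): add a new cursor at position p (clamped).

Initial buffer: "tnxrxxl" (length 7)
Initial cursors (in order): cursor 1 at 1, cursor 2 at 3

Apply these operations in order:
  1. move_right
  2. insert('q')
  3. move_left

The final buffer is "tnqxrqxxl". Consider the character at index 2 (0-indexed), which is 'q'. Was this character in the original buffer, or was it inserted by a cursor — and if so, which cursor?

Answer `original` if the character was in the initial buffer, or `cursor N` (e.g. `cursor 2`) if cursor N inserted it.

After op 1 (move_right): buffer="tnxrxxl" (len 7), cursors c1@2 c2@4, authorship .......
After op 2 (insert('q')): buffer="tnqxrqxxl" (len 9), cursors c1@3 c2@6, authorship ..1..2...
After op 3 (move_left): buffer="tnqxrqxxl" (len 9), cursors c1@2 c2@5, authorship ..1..2...
Authorship (.=original, N=cursor N): . . 1 . . 2 . . .
Index 2: author = 1

Answer: cursor 1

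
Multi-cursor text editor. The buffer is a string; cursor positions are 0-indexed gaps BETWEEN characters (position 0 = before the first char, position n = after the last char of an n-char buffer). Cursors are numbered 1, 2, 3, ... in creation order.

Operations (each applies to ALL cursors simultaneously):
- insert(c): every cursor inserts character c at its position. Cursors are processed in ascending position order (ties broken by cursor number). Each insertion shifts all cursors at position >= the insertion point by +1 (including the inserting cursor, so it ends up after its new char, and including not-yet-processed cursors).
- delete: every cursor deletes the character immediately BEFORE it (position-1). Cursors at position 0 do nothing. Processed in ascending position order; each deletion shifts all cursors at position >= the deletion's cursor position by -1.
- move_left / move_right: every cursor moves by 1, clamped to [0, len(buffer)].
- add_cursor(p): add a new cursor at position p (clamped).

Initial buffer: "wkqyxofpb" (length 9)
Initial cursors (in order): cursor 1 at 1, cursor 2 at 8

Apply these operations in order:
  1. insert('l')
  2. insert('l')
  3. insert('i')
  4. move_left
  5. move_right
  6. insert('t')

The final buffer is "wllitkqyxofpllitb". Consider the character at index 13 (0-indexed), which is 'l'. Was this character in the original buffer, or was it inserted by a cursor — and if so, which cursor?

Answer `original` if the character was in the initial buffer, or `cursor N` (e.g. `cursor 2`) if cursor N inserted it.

Answer: cursor 2

Derivation:
After op 1 (insert('l')): buffer="wlkqyxofplb" (len 11), cursors c1@2 c2@10, authorship .1.......2.
After op 2 (insert('l')): buffer="wllkqyxofpllb" (len 13), cursors c1@3 c2@12, authorship .11.......22.
After op 3 (insert('i')): buffer="wllikqyxofpllib" (len 15), cursors c1@4 c2@14, authorship .111.......222.
After op 4 (move_left): buffer="wllikqyxofpllib" (len 15), cursors c1@3 c2@13, authorship .111.......222.
After op 5 (move_right): buffer="wllikqyxofpllib" (len 15), cursors c1@4 c2@14, authorship .111.......222.
After op 6 (insert('t')): buffer="wllitkqyxofpllitb" (len 17), cursors c1@5 c2@16, authorship .1111.......2222.
Authorship (.=original, N=cursor N): . 1 1 1 1 . . . . . . . 2 2 2 2 .
Index 13: author = 2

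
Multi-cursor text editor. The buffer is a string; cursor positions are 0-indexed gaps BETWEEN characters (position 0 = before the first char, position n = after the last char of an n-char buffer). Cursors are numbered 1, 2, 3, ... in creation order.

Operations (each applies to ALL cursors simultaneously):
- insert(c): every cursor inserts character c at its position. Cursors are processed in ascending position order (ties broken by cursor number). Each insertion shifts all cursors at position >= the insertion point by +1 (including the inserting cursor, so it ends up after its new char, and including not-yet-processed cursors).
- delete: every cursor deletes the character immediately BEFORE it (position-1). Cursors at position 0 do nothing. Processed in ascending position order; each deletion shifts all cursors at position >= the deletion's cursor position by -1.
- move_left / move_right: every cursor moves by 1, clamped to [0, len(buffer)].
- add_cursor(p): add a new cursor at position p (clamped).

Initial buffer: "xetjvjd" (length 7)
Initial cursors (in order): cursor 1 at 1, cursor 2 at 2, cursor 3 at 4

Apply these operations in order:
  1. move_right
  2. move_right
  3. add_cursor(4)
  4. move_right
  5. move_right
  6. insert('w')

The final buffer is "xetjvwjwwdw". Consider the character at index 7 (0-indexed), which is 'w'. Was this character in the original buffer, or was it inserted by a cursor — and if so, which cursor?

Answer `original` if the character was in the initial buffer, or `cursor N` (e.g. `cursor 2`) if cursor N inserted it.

After op 1 (move_right): buffer="xetjvjd" (len 7), cursors c1@2 c2@3 c3@5, authorship .......
After op 2 (move_right): buffer="xetjvjd" (len 7), cursors c1@3 c2@4 c3@6, authorship .......
After op 3 (add_cursor(4)): buffer="xetjvjd" (len 7), cursors c1@3 c2@4 c4@4 c3@6, authorship .......
After op 4 (move_right): buffer="xetjvjd" (len 7), cursors c1@4 c2@5 c4@5 c3@7, authorship .......
After op 5 (move_right): buffer="xetjvjd" (len 7), cursors c1@5 c2@6 c4@6 c3@7, authorship .......
After op 6 (insert('w')): buffer="xetjvwjwwdw" (len 11), cursors c1@6 c2@9 c4@9 c3@11, authorship .....1.24.3
Authorship (.=original, N=cursor N): . . . . . 1 . 2 4 . 3
Index 7: author = 2

Answer: cursor 2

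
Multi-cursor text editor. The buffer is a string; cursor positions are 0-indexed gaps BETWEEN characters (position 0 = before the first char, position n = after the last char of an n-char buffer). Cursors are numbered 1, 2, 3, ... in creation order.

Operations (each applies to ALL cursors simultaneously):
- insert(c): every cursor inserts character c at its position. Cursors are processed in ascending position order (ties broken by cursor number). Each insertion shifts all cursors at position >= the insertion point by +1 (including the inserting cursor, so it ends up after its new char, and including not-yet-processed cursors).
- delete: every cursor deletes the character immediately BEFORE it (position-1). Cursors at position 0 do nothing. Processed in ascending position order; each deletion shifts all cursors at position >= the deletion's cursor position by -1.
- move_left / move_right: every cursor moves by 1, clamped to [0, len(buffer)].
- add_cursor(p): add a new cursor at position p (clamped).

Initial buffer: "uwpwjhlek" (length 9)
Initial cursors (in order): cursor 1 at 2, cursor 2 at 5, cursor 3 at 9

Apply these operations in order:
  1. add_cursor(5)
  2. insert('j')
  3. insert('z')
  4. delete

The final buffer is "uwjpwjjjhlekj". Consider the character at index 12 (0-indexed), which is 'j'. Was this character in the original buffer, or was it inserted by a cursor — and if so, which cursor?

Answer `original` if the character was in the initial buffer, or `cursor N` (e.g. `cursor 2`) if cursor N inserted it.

After op 1 (add_cursor(5)): buffer="uwpwjhlek" (len 9), cursors c1@2 c2@5 c4@5 c3@9, authorship .........
After op 2 (insert('j')): buffer="uwjpwjjjhlekj" (len 13), cursors c1@3 c2@8 c4@8 c3@13, authorship ..1...24....3
After op 3 (insert('z')): buffer="uwjzpwjjjzzhlekjz" (len 17), cursors c1@4 c2@11 c4@11 c3@17, authorship ..11...2424....33
After op 4 (delete): buffer="uwjpwjjjhlekj" (len 13), cursors c1@3 c2@8 c4@8 c3@13, authorship ..1...24....3
Authorship (.=original, N=cursor N): . . 1 . . . 2 4 . . . . 3
Index 12: author = 3

Answer: cursor 3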